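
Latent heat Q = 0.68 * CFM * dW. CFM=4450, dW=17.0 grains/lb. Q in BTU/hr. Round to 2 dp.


Q = 0.68 * 4450 * 17.0 = 51442.00 BTU/hr

51442.00 BTU/hr


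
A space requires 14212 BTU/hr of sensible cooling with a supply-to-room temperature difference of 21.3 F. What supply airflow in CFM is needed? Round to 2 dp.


CFM = 14212 / (1.08 * 21.3) = 617.81

617.81 CFM


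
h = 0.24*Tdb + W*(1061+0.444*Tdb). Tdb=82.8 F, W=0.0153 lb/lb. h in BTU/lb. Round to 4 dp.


h = 0.24*82.8 + 0.0153*(1061+0.444*82.8) = 36.6678 BTU/lb

36.6678 BTU/lb


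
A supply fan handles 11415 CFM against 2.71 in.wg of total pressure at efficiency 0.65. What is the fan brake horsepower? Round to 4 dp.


BHP = 11415 * 2.71 / (6356 * 0.65) = 7.4877 hp

7.4877 hp


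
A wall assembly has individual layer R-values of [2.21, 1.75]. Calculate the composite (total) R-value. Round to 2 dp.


R_total = 2.21 + 1.75 = 3.96

3.96


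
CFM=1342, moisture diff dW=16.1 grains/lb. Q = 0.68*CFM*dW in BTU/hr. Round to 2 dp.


Q = 0.68 * 1342 * 16.1 = 14692.22 BTU/hr

14692.22 BTU/hr


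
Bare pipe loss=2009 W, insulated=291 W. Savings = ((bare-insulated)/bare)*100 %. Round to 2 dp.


Savings = ((2009-291)/2009)*100 = 85.52 %

85.52 %


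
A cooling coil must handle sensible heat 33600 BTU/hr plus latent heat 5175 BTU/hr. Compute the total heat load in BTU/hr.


Qt = 33600 + 5175 = 38775 BTU/hr

38775 BTU/hr


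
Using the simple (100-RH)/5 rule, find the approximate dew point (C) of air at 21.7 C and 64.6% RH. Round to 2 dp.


Td = 21.7 - (100-64.6)/5 = 14.62 C

14.62 C


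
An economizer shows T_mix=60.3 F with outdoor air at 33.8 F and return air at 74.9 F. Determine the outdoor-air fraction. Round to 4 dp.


frac = (60.3 - 74.9) / (33.8 - 74.9) = 0.3552

0.3552


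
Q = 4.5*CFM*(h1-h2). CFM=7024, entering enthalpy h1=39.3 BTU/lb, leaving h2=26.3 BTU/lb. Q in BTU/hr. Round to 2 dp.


Q = 4.5 * 7024 * (39.3 - 26.3) = 410904.00 BTU/hr

410904.00 BTU/hr


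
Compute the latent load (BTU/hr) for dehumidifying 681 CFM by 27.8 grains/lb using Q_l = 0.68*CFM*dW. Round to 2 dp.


Q = 0.68 * 681 * 27.8 = 12873.62 BTU/hr

12873.62 BTU/hr


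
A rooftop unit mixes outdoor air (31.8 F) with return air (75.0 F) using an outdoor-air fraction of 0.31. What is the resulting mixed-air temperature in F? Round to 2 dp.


T_mix = 0.31*31.8 + 0.69*75.0 = 61.61 F

61.61 F


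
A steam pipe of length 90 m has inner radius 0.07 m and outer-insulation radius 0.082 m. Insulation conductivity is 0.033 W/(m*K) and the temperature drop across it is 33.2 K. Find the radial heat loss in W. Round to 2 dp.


Q = 2*pi*0.033*90*33.2/ln(0.082/0.07) = 3915.63 W

3915.63 W


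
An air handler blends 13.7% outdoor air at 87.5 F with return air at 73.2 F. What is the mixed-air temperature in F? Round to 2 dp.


T_mix = 73.2 + (13.7/100)*(87.5-73.2) = 75.16 F

75.16 F


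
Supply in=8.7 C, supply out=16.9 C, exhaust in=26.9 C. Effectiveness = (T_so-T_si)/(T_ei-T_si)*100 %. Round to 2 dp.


eff = (16.9-8.7)/(26.9-8.7)*100 = 45.05 %

45.05 %


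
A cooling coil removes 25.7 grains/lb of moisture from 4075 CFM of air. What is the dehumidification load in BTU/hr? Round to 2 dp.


Q = 0.68 * 4075 * 25.7 = 71214.70 BTU/hr

71214.70 BTU/hr


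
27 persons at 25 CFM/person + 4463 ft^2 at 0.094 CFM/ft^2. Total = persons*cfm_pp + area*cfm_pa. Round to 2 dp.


Total = 27*25 + 4463*0.094 = 1094.52 CFM

1094.52 CFM


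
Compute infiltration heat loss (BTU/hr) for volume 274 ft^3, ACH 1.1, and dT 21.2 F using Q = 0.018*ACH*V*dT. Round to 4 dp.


Q = 0.018 * 1.1 * 274 * 21.2 = 115.0142 BTU/hr

115.0142 BTU/hr


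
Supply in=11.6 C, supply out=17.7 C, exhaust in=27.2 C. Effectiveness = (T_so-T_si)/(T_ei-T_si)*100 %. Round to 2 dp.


eff = (17.7-11.6)/(27.2-11.6)*100 = 39.10 %

39.10 %


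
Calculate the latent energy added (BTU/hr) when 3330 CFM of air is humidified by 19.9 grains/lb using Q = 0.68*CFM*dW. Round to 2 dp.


Q = 0.68 * 3330 * 19.9 = 45061.56 BTU/hr

45061.56 BTU/hr


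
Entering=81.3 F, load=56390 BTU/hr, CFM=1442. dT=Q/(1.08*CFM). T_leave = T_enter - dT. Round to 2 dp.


dT = 56390/(1.08*1442) = 36.2087
T_leave = 81.3 - 36.2087 = 45.09 F

45.09 F


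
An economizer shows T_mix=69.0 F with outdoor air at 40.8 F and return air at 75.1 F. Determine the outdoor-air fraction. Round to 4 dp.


frac = (69.0 - 75.1) / (40.8 - 75.1) = 0.1778

0.1778


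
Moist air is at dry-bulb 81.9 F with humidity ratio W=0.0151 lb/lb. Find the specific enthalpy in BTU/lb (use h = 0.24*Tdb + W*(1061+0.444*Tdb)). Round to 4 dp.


h = 0.24*81.9 + 0.0151*(1061+0.444*81.9) = 36.2262 BTU/lb

36.2262 BTU/lb


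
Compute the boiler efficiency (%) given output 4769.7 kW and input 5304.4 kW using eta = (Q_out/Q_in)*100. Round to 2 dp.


eta = (4769.7/5304.4)*100 = 89.92 %

89.92 %


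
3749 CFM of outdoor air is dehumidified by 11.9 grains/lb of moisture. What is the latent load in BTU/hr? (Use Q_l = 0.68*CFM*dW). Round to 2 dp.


Q = 0.68 * 3749 * 11.9 = 30336.91 BTU/hr

30336.91 BTU/hr


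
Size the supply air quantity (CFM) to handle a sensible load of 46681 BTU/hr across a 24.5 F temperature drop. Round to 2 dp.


CFM = 46681 / (1.08 * 24.5) = 1764.21

1764.21 CFM


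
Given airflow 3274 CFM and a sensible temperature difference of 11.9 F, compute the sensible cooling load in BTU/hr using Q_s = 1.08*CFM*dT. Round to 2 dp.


Q = 1.08 * 3274 * 11.9 = 42077.45 BTU/hr

42077.45 BTU/hr


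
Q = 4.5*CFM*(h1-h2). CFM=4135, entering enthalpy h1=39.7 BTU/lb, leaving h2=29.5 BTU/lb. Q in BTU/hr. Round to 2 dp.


Q = 4.5 * 4135 * (39.7 - 29.5) = 189796.50 BTU/hr

189796.50 BTU/hr


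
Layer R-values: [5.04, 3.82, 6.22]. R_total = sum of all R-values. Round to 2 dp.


R_total = 5.04 + 3.82 + 6.22 = 15.08

15.08


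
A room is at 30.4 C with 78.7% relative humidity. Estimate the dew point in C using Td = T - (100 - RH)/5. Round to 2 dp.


Td = 30.4 - (100-78.7)/5 = 26.14 C

26.14 C


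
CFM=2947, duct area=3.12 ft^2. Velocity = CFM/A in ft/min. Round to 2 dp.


V = 2947 / 3.12 = 944.55 ft/min

944.55 ft/min


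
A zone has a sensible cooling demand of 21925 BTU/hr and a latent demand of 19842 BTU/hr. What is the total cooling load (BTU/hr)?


Qt = 21925 + 19842 = 41767 BTU/hr

41767 BTU/hr


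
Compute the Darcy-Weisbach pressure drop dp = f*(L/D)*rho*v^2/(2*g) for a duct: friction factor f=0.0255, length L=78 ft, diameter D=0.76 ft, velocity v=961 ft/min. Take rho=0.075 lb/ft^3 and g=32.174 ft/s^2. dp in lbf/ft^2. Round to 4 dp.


v_fps = 961/60 = 16.0167 ft/s
dp = 0.0255*(78/0.76)*0.075*16.0167^2/(2*32.174) = 0.7825 lbf/ft^2

0.7825 lbf/ft^2


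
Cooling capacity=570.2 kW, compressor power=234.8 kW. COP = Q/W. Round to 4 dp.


COP = 570.2 / 234.8 = 2.4284

2.4284


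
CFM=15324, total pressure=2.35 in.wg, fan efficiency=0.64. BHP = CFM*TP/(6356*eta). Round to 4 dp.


BHP = 15324 * 2.35 / (6356 * 0.64) = 8.8527 hp

8.8527 hp


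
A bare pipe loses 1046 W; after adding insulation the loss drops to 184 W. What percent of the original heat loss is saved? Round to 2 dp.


Savings = ((1046-184)/1046)*100 = 82.41 %

82.41 %


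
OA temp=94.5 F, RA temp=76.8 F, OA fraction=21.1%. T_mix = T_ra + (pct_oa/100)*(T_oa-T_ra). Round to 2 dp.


T_mix = 76.8 + (21.1/100)*(94.5-76.8) = 80.53 F

80.53 F


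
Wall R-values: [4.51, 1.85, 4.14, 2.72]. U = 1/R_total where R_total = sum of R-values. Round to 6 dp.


R_total = 4.51 + 1.85 + 4.14 + 2.72 = 13.22
U = 1/13.22 = 0.075643

0.075643


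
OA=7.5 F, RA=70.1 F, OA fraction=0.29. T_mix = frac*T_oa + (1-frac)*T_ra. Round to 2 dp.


T_mix = 0.29*7.5 + 0.71*70.1 = 51.95 F

51.95 F


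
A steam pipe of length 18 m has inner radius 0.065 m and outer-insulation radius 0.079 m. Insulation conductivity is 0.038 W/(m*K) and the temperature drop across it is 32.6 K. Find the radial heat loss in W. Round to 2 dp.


Q = 2*pi*0.038*18*32.6/ln(0.079/0.065) = 718.26 W

718.26 W


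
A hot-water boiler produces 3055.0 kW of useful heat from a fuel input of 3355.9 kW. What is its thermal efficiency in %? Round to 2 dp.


eta = (3055.0/3355.9)*100 = 91.03 %

91.03 %


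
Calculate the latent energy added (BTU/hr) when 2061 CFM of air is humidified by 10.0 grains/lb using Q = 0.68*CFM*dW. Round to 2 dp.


Q = 0.68 * 2061 * 10.0 = 14014.80 BTU/hr

14014.80 BTU/hr


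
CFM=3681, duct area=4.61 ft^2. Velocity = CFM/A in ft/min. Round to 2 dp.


V = 3681 / 4.61 = 798.48 ft/min

798.48 ft/min


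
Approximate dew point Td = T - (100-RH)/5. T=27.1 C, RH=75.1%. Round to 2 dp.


Td = 27.1 - (100-75.1)/5 = 22.12 C

22.12 C


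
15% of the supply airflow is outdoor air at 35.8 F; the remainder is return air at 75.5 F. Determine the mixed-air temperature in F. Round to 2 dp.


T_mix = 0.15*35.8 + 0.85*75.5 = 69.55 F

69.55 F


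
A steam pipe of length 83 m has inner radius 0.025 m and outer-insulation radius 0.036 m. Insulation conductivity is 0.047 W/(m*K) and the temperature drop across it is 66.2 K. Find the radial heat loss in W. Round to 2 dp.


Q = 2*pi*0.047*83*66.2/ln(0.036/0.025) = 4449.85 W

4449.85 W


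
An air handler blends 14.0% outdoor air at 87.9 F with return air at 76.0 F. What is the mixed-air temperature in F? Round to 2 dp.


T_mix = 76.0 + (14.0/100)*(87.9-76.0) = 77.67 F

77.67 F


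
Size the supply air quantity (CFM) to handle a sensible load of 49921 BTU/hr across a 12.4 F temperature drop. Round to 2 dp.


CFM = 49921 / (1.08 * 12.4) = 3727.67

3727.67 CFM


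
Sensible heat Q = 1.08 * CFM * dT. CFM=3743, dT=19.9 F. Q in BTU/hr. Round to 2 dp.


Q = 1.08 * 3743 * 19.9 = 80444.56 BTU/hr

80444.56 BTU/hr


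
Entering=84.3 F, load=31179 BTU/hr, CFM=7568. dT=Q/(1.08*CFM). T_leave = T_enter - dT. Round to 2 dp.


dT = 31179/(1.08*7568) = 3.8147
T_leave = 84.3 - 3.8147 = 80.49 F

80.49 F


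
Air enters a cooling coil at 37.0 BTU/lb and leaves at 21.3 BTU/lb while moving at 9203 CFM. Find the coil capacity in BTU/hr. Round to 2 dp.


Q = 4.5 * 9203 * (37.0 - 21.3) = 650191.95 BTU/hr

650191.95 BTU/hr


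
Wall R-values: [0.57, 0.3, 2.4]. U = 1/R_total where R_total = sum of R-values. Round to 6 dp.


R_total = 0.57 + 0.3 + 2.4 = 3.27
U = 1/3.27 = 0.305810

0.305810


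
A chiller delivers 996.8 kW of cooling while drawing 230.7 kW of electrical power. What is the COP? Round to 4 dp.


COP = 996.8 / 230.7 = 4.3208

4.3208


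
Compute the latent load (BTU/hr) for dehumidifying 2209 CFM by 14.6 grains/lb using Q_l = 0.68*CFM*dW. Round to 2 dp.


Q = 0.68 * 2209 * 14.6 = 21930.95 BTU/hr

21930.95 BTU/hr


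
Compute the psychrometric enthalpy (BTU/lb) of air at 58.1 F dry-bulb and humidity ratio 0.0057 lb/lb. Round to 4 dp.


h = 0.24*58.1 + 0.0057*(1061+0.444*58.1) = 20.1387 BTU/lb

20.1387 BTU/lb


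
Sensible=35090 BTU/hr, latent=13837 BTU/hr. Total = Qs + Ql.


Qt = 35090 + 13837 = 48927 BTU/hr

48927 BTU/hr


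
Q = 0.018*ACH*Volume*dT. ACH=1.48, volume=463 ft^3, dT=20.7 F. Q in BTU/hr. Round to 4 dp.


Q = 0.018 * 1.48 * 463 * 20.7 = 255.3204 BTU/hr

255.3204 BTU/hr


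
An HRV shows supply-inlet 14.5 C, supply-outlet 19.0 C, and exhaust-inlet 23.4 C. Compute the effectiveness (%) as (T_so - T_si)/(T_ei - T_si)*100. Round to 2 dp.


eff = (19.0-14.5)/(23.4-14.5)*100 = 50.56 %

50.56 %


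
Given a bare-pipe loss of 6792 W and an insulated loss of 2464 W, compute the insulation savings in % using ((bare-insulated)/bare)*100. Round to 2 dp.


Savings = ((6792-2464)/6792)*100 = 63.72 %

63.72 %


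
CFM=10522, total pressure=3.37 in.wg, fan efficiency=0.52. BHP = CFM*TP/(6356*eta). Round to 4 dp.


BHP = 10522 * 3.37 / (6356 * 0.52) = 10.7285 hp

10.7285 hp


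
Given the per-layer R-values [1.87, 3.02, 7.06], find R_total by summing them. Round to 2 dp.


R_total = 1.87 + 3.02 + 7.06 = 11.95

11.95


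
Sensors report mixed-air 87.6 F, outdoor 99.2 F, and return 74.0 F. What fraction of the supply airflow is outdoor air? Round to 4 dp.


frac = (87.6 - 74.0) / (99.2 - 74.0) = 0.5397

0.5397


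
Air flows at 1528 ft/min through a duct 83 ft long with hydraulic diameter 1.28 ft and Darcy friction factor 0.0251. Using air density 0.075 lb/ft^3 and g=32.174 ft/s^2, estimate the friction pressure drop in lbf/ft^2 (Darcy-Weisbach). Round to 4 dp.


v_fps = 1528/60 = 25.4667 ft/s
dp = 0.0251*(83/1.28)*0.075*25.4667^2/(2*32.174) = 1.2303 lbf/ft^2

1.2303 lbf/ft^2


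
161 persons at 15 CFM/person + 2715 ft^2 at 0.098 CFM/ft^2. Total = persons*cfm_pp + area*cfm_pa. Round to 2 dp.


Total = 161*15 + 2715*0.098 = 2681.07 CFM

2681.07 CFM


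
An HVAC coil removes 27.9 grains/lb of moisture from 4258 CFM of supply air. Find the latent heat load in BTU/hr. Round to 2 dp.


Q = 0.68 * 4258 * 27.9 = 80782.78 BTU/hr

80782.78 BTU/hr


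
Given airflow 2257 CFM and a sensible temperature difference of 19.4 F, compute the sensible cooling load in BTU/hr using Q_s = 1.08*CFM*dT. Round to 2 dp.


Q = 1.08 * 2257 * 19.4 = 47288.66 BTU/hr

47288.66 BTU/hr


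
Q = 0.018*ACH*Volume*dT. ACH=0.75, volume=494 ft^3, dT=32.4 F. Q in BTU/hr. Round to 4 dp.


Q = 0.018 * 0.75 * 494 * 32.4 = 216.0756 BTU/hr

216.0756 BTU/hr


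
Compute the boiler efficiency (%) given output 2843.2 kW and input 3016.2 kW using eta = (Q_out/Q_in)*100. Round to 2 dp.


eta = (2843.2/3016.2)*100 = 94.26 %

94.26 %


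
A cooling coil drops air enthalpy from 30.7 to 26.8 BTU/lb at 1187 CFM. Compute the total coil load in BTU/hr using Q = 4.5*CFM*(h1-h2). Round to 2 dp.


Q = 4.5 * 1187 * (30.7 - 26.8) = 20831.85 BTU/hr

20831.85 BTU/hr


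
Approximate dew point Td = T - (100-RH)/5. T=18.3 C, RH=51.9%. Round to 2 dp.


Td = 18.3 - (100-51.9)/5 = 8.68 C

8.68 C


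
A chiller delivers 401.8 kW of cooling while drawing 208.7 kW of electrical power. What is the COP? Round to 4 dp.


COP = 401.8 / 208.7 = 1.9253

1.9253


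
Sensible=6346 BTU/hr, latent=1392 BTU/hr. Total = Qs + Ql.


Qt = 6346 + 1392 = 7738 BTU/hr

7738 BTU/hr


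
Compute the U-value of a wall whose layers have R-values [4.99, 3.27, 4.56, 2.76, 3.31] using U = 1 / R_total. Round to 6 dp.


R_total = 4.99 + 3.27 + 4.56 + 2.76 + 3.31 = 18.89
U = 1/18.89 = 0.052938

0.052938


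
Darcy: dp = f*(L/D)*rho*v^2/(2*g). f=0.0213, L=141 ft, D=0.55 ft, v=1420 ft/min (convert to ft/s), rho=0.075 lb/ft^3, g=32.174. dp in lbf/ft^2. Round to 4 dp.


v_fps = 1420/60 = 23.6667 ft/s
dp = 0.0213*(141/0.55)*0.075*23.6667^2/(2*32.174) = 3.5648 lbf/ft^2

3.5648 lbf/ft^2


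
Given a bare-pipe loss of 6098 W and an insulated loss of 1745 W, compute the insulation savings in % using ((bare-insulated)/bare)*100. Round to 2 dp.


Savings = ((6098-1745)/6098)*100 = 71.38 %

71.38 %


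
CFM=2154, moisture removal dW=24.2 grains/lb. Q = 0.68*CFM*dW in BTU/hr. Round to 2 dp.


Q = 0.68 * 2154 * 24.2 = 35446.22 BTU/hr

35446.22 BTU/hr


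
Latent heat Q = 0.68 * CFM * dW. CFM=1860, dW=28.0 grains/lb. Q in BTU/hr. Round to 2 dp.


Q = 0.68 * 1860 * 28.0 = 35414.40 BTU/hr

35414.40 BTU/hr


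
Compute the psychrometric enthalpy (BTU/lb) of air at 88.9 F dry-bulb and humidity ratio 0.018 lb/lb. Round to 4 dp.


h = 0.24*88.9 + 0.018*(1061+0.444*88.9) = 41.1445 BTU/lb

41.1445 BTU/lb


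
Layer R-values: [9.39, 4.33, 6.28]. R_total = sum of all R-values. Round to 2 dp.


R_total = 9.39 + 4.33 + 6.28 = 20.00

20.00


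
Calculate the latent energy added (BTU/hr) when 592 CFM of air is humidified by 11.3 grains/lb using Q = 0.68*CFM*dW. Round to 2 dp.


Q = 0.68 * 592 * 11.3 = 4548.93 BTU/hr

4548.93 BTU/hr


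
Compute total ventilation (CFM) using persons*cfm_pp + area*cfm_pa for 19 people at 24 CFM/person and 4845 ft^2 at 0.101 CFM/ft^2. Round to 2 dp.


Total = 19*24 + 4845*0.101 = 945.35 CFM

945.35 CFM


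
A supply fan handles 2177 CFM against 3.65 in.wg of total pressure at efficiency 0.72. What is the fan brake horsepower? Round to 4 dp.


BHP = 2177 * 3.65 / (6356 * 0.72) = 1.7363 hp

1.7363 hp


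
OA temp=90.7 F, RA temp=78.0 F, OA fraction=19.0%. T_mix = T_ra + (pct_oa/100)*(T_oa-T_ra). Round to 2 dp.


T_mix = 78.0 + (19.0/100)*(90.7-78.0) = 80.41 F

80.41 F


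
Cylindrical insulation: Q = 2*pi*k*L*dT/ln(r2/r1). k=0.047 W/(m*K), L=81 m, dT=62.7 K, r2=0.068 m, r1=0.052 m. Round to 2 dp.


Q = 2*pi*0.047*81*62.7/ln(0.068/0.052) = 5590.72 W

5590.72 W


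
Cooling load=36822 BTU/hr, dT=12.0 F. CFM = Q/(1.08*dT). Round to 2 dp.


CFM = 36822 / (1.08 * 12.0) = 2841.20

2841.20 CFM


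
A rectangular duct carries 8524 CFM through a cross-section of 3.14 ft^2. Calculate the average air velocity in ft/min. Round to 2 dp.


V = 8524 / 3.14 = 2714.65 ft/min

2714.65 ft/min


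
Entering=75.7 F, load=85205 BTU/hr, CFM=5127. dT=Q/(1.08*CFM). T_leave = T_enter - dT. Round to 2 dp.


dT = 85205/(1.08*5127) = 15.3879
T_leave = 75.7 - 15.3879 = 60.31 F

60.31 F


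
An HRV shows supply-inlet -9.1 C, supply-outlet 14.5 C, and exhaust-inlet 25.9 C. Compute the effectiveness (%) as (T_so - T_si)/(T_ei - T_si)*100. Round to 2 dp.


eff = (14.5-(-9.1))/(25.9-(-9.1))*100 = 67.43 %

67.43 %


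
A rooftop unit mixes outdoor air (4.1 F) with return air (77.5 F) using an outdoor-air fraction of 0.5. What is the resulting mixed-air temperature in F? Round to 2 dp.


T_mix = 0.5*4.1 + 0.5*77.5 = 40.80 F

40.80 F


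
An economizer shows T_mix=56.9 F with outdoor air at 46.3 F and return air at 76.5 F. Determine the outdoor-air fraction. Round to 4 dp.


frac = (56.9 - 76.5) / (46.3 - 76.5) = 0.6490

0.6490


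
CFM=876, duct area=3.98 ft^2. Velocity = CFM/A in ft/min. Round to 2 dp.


V = 876 / 3.98 = 220.10 ft/min

220.10 ft/min


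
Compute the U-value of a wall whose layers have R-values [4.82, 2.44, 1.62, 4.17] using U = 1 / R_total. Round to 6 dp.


R_total = 4.82 + 2.44 + 1.62 + 4.17 = 13.05
U = 1/13.05 = 0.076628

0.076628


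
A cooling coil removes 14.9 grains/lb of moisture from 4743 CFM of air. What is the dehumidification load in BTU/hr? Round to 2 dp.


Q = 0.68 * 4743 * 14.9 = 48056.08 BTU/hr

48056.08 BTU/hr


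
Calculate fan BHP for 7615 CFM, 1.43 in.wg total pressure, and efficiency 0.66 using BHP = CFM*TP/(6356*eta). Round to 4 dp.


BHP = 7615 * 1.43 / (6356 * 0.66) = 2.5958 hp

2.5958 hp


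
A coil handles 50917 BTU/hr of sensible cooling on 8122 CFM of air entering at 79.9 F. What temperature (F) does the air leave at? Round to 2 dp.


dT = 50917/(1.08*8122) = 5.8047
T_leave = 79.9 - 5.8047 = 74.10 F

74.10 F


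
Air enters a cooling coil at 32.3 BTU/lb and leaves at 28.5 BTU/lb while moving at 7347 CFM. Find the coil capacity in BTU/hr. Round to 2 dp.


Q = 4.5 * 7347 * (32.3 - 28.5) = 125633.70 BTU/hr

125633.70 BTU/hr


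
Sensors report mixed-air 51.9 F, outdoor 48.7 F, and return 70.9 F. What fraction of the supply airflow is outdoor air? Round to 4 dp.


frac = (51.9 - 70.9) / (48.7 - 70.9) = 0.8559

0.8559


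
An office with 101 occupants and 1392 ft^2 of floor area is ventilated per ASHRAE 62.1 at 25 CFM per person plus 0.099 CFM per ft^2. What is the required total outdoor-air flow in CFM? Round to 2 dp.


Total = 101*25 + 1392*0.099 = 2662.81 CFM

2662.81 CFM


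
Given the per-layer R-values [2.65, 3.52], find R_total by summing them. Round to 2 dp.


R_total = 2.65 + 3.52 = 6.17

6.17


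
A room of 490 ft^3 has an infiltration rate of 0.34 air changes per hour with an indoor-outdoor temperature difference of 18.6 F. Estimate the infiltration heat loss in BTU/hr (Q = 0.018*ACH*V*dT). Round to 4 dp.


Q = 0.018 * 0.34 * 490 * 18.6 = 55.7777 BTU/hr

55.7777 BTU/hr


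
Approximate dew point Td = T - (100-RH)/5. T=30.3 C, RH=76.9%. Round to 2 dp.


Td = 30.3 - (100-76.9)/5 = 25.68 C

25.68 C


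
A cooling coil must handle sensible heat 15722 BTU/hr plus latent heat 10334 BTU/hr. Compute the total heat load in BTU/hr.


Qt = 15722 + 10334 = 26056 BTU/hr

26056 BTU/hr


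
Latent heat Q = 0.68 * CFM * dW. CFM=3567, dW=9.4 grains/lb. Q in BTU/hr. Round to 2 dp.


Q = 0.68 * 3567 * 9.4 = 22800.26 BTU/hr

22800.26 BTU/hr


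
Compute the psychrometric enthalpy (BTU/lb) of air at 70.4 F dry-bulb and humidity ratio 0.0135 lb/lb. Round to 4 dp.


h = 0.24*70.4 + 0.0135*(1061+0.444*70.4) = 31.6415 BTU/lb

31.6415 BTU/lb


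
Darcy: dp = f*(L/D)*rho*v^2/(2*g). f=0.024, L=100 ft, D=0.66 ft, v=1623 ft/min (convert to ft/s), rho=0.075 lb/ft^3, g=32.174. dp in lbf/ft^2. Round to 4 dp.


v_fps = 1623/60 = 27.05 ft/s
dp = 0.024*(100/0.66)*0.075*27.05^2/(2*32.174) = 3.1012 lbf/ft^2

3.1012 lbf/ft^2


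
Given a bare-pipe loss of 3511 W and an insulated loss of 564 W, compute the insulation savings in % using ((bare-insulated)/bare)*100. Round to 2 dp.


Savings = ((3511-564)/3511)*100 = 83.94 %

83.94 %


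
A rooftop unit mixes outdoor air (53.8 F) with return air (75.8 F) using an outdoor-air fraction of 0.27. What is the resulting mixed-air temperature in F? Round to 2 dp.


T_mix = 0.27*53.8 + 0.73*75.8 = 69.86 F

69.86 F


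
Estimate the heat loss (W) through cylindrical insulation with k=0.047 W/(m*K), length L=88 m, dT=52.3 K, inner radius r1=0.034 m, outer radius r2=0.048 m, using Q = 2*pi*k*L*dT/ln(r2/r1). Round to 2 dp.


Q = 2*pi*0.047*88*52.3/ln(0.048/0.034) = 3941.34 W

3941.34 W


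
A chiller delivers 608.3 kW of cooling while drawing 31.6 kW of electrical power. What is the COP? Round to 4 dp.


COP = 608.3 / 31.6 = 19.2500

19.2500


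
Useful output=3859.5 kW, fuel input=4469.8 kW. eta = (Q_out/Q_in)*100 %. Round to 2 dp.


eta = (3859.5/4469.8)*100 = 86.35 %

86.35 %


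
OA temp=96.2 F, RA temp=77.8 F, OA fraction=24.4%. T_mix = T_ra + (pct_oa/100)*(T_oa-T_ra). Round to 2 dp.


T_mix = 77.8 + (24.4/100)*(96.2-77.8) = 82.29 F

82.29 F


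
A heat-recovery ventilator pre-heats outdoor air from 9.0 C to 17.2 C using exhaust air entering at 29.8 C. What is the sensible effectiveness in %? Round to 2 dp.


eff = (17.2-9.0)/(29.8-9.0)*100 = 39.42 %

39.42 %


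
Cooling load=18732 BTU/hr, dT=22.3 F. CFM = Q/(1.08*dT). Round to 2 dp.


CFM = 18732 / (1.08 * 22.3) = 777.78

777.78 CFM


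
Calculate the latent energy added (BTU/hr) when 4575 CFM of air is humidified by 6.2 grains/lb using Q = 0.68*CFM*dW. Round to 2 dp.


Q = 0.68 * 4575 * 6.2 = 19288.20 BTU/hr

19288.20 BTU/hr


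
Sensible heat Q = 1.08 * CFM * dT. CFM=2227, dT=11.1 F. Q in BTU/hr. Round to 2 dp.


Q = 1.08 * 2227 * 11.1 = 26697.28 BTU/hr

26697.28 BTU/hr


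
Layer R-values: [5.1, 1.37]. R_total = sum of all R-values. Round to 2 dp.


R_total = 5.1 + 1.37 = 6.47

6.47


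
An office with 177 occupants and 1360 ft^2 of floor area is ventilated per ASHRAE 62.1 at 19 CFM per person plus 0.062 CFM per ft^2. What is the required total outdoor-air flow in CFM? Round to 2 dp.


Total = 177*19 + 1360*0.062 = 3447.32 CFM

3447.32 CFM


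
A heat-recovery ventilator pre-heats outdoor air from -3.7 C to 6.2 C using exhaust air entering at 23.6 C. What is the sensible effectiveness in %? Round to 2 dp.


eff = (6.2-(-3.7))/(23.6-(-3.7))*100 = 36.26 %

36.26 %


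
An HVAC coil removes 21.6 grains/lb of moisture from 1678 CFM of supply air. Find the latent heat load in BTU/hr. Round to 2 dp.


Q = 0.68 * 1678 * 21.6 = 24646.46 BTU/hr

24646.46 BTU/hr


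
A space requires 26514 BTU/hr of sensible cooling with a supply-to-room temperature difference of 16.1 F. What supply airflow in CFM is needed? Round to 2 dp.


CFM = 26514 / (1.08 * 16.1) = 1524.84

1524.84 CFM


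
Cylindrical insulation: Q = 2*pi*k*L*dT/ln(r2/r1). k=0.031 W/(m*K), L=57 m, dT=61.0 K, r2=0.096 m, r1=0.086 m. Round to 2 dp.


Q = 2*pi*0.031*57*61.0/ln(0.096/0.086) = 6156.73 W

6156.73 W


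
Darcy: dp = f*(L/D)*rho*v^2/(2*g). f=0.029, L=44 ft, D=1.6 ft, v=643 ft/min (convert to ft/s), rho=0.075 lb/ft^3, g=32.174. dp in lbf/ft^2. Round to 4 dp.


v_fps = 643/60 = 10.7167 ft/s
dp = 0.029*(44/1.6)*0.075*10.7167^2/(2*32.174) = 0.1068 lbf/ft^2

0.1068 lbf/ft^2


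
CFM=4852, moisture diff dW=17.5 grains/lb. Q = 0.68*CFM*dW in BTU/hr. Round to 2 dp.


Q = 0.68 * 4852 * 17.5 = 57738.80 BTU/hr

57738.80 BTU/hr


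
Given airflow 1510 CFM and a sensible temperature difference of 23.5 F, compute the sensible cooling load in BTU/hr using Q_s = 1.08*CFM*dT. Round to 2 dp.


Q = 1.08 * 1510 * 23.5 = 38323.80 BTU/hr

38323.80 BTU/hr


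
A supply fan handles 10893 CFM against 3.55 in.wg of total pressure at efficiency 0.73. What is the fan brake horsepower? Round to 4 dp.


BHP = 10893 * 3.55 / (6356 * 0.73) = 8.3343 hp

8.3343 hp


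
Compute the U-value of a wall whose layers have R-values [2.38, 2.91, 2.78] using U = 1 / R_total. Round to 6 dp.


R_total = 2.38 + 2.91 + 2.78 = 8.07
U = 1/8.07 = 0.123916

0.123916


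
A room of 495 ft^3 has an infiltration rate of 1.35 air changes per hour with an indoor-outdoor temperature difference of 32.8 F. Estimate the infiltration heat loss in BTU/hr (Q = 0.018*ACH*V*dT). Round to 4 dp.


Q = 0.018 * 1.35 * 495 * 32.8 = 394.5348 BTU/hr

394.5348 BTU/hr


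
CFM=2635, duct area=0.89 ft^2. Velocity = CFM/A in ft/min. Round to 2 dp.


V = 2635 / 0.89 = 2960.67 ft/min

2960.67 ft/min


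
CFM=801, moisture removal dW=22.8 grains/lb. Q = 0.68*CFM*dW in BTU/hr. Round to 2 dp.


Q = 0.68 * 801 * 22.8 = 12418.70 BTU/hr

12418.70 BTU/hr


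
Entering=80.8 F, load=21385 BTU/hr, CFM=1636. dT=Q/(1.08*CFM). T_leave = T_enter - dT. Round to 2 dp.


dT = 21385/(1.08*1636) = 12.1033
T_leave = 80.8 - 12.1033 = 68.70 F

68.70 F


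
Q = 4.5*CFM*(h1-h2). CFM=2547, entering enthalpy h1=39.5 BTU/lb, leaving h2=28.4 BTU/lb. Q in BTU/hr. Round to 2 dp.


Q = 4.5 * 2547 * (39.5 - 28.4) = 127222.65 BTU/hr

127222.65 BTU/hr


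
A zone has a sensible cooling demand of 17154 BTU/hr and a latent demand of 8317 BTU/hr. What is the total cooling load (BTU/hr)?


Qt = 17154 + 8317 = 25471 BTU/hr

25471 BTU/hr


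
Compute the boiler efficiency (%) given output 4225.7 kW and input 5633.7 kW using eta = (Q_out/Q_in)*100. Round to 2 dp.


eta = (4225.7/5633.7)*100 = 75.01 %

75.01 %


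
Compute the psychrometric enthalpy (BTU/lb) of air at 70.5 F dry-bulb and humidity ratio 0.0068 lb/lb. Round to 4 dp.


h = 0.24*70.5 + 0.0068*(1061+0.444*70.5) = 24.3477 BTU/lb

24.3477 BTU/lb


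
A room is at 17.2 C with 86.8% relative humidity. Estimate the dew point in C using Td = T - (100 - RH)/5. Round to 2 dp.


Td = 17.2 - (100-86.8)/5 = 14.56 C

14.56 C


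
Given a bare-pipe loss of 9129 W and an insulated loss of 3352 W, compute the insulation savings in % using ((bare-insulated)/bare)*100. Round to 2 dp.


Savings = ((9129-3352)/9129)*100 = 63.28 %

63.28 %


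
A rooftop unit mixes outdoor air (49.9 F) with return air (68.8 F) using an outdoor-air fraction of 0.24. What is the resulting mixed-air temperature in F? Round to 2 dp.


T_mix = 0.24*49.9 + 0.76*68.8 = 64.26 F

64.26 F


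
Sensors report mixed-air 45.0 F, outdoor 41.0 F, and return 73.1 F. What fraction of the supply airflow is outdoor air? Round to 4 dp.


frac = (45.0 - 73.1) / (41.0 - 73.1) = 0.8754

0.8754


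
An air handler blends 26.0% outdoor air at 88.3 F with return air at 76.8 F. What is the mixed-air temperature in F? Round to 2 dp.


T_mix = 76.8 + (26.0/100)*(88.3-76.8) = 79.79 F

79.79 F


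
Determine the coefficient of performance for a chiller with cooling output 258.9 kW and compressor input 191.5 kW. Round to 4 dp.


COP = 258.9 / 191.5 = 1.3520

1.3520


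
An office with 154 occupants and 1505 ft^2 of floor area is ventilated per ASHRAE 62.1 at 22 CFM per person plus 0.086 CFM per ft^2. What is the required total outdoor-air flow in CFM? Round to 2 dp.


Total = 154*22 + 1505*0.086 = 3517.43 CFM

3517.43 CFM


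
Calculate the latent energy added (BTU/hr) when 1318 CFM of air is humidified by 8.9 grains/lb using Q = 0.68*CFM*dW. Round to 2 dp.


Q = 0.68 * 1318 * 8.9 = 7976.54 BTU/hr

7976.54 BTU/hr


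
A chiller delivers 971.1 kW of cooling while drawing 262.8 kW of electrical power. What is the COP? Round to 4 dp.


COP = 971.1 / 262.8 = 3.6952

3.6952


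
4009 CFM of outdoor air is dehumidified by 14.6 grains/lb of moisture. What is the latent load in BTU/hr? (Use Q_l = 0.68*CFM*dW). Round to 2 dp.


Q = 0.68 * 4009 * 14.6 = 39801.35 BTU/hr

39801.35 BTU/hr


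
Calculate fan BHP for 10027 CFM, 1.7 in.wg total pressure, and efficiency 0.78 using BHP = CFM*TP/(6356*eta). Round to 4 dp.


BHP = 10027 * 1.7 / (6356 * 0.78) = 3.4383 hp

3.4383 hp


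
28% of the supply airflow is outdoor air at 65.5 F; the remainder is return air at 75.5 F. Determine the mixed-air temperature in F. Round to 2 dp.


T_mix = 0.28*65.5 + 0.72*75.5 = 72.70 F

72.70 F


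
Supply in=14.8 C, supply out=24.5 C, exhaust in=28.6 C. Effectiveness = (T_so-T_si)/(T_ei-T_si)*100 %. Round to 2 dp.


eff = (24.5-14.8)/(28.6-14.8)*100 = 70.29 %

70.29 %


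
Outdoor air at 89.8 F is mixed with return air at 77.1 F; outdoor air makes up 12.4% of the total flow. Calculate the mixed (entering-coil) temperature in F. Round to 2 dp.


T_mix = 77.1 + (12.4/100)*(89.8-77.1) = 78.67 F

78.67 F


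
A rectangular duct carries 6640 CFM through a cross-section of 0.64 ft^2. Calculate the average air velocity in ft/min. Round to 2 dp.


V = 6640 / 0.64 = 10375.00 ft/min

10375.00 ft/min


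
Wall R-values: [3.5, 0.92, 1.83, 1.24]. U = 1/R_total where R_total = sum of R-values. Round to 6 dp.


R_total = 3.5 + 0.92 + 1.83 + 1.24 = 7.49
U = 1/7.49 = 0.133511

0.133511


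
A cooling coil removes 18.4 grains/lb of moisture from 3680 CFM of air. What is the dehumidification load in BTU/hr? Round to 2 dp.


Q = 0.68 * 3680 * 18.4 = 46044.16 BTU/hr

46044.16 BTU/hr


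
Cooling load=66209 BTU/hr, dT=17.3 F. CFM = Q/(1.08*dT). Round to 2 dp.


CFM = 66209 / (1.08 * 17.3) = 3543.62

3543.62 CFM


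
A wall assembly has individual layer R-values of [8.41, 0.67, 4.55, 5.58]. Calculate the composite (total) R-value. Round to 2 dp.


R_total = 8.41 + 0.67 + 4.55 + 5.58 = 19.21

19.21


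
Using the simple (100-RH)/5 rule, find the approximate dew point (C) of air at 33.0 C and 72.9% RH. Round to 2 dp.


Td = 33.0 - (100-72.9)/5 = 27.58 C

27.58 C


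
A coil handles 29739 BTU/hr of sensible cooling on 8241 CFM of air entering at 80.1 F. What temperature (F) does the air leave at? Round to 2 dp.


dT = 29739/(1.08*8241) = 3.3414
T_leave = 80.1 - 3.3414 = 76.76 F

76.76 F


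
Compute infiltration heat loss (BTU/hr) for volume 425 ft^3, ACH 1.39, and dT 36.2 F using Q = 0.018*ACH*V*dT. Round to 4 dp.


Q = 0.018 * 1.39 * 425 * 36.2 = 384.9327 BTU/hr

384.9327 BTU/hr


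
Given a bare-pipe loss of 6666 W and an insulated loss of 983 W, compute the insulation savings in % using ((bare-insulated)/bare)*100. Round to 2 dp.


Savings = ((6666-983)/6666)*100 = 85.25 %

85.25 %


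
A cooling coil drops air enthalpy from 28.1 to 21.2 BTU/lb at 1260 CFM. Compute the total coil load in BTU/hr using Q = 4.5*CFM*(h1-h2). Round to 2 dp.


Q = 4.5 * 1260 * (28.1 - 21.2) = 39123.00 BTU/hr

39123.00 BTU/hr


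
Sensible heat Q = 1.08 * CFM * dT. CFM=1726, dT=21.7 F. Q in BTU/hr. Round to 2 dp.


Q = 1.08 * 1726 * 21.7 = 40450.54 BTU/hr

40450.54 BTU/hr


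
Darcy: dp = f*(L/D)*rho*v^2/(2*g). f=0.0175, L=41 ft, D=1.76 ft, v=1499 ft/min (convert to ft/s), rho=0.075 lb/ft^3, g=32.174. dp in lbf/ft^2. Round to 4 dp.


v_fps = 1499/60 = 24.9833 ft/s
dp = 0.0175*(41/1.76)*0.075*24.9833^2/(2*32.174) = 0.2966 lbf/ft^2

0.2966 lbf/ft^2


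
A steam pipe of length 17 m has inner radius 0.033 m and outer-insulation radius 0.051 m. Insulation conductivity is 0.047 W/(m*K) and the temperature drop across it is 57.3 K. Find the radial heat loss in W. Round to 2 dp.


Q = 2*pi*0.047*17*57.3/ln(0.051/0.033) = 660.81 W

660.81 W


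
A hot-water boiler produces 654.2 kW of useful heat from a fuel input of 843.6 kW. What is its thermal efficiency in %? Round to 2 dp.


eta = (654.2/843.6)*100 = 77.55 %

77.55 %


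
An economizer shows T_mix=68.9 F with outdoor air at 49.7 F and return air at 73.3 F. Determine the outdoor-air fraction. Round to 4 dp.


frac = (68.9 - 73.3) / (49.7 - 73.3) = 0.1864

0.1864


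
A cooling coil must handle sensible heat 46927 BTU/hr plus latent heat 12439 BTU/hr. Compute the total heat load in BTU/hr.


Qt = 46927 + 12439 = 59366 BTU/hr

59366 BTU/hr


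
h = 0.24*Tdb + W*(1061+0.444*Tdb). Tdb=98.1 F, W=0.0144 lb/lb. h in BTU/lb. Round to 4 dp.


h = 0.24*98.1 + 0.0144*(1061+0.444*98.1) = 39.4496 BTU/lb

39.4496 BTU/lb


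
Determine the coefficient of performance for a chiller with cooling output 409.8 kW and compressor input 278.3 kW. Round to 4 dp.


COP = 409.8 / 278.3 = 1.4725

1.4725


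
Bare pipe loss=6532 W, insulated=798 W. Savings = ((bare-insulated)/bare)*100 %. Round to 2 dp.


Savings = ((6532-798)/6532)*100 = 87.78 %

87.78 %


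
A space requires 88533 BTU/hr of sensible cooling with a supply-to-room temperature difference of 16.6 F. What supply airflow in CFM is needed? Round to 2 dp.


CFM = 88533 / (1.08 * 16.6) = 4938.25

4938.25 CFM


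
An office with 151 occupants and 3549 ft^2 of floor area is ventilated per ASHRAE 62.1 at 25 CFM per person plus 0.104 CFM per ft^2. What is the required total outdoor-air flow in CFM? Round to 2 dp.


Total = 151*25 + 3549*0.104 = 4144.10 CFM

4144.10 CFM


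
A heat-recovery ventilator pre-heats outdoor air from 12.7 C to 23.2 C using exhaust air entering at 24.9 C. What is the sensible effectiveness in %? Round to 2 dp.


eff = (23.2-12.7)/(24.9-12.7)*100 = 86.07 %

86.07 %


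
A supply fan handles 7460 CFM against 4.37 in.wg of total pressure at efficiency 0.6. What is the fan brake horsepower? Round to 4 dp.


BHP = 7460 * 4.37 / (6356 * 0.6) = 8.5484 hp

8.5484 hp


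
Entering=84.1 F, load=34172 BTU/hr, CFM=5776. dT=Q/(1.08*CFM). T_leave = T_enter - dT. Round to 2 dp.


dT = 34172/(1.08*5776) = 5.4780
T_leave = 84.1 - 5.4780 = 78.62 F

78.62 F


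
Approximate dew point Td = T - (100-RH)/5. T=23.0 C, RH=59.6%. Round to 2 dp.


Td = 23.0 - (100-59.6)/5 = 14.92 C

14.92 C


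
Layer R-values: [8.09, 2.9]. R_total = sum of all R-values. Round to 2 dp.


R_total = 8.09 + 2.9 = 10.99

10.99


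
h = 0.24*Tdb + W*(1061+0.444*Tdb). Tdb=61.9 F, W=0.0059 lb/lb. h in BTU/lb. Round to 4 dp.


h = 0.24*61.9 + 0.0059*(1061+0.444*61.9) = 21.2781 BTU/lb

21.2781 BTU/lb


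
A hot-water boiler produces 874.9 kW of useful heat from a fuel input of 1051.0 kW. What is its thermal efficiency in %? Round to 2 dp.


eta = (874.9/1051.0)*100 = 83.24 %

83.24 %


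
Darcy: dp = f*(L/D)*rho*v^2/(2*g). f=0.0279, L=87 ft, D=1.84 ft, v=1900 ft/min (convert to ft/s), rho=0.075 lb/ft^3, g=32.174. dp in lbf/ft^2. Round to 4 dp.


v_fps = 1900/60 = 31.6667 ft/s
dp = 0.0279*(87/1.84)*0.075*31.6667^2/(2*32.174) = 1.5418 lbf/ft^2

1.5418 lbf/ft^2


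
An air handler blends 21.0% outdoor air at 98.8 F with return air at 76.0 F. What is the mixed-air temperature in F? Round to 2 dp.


T_mix = 76.0 + (21.0/100)*(98.8-76.0) = 80.79 F

80.79 F


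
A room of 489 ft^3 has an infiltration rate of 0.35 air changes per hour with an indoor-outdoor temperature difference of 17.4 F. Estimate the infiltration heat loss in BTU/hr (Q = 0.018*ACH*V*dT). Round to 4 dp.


Q = 0.018 * 0.35 * 489 * 17.4 = 53.6042 BTU/hr

53.6042 BTU/hr


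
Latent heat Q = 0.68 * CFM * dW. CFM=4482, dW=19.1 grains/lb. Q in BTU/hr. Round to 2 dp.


Q = 0.68 * 4482 * 19.1 = 58212.22 BTU/hr

58212.22 BTU/hr


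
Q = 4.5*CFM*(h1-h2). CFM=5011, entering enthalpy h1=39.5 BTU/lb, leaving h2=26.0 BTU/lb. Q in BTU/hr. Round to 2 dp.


Q = 4.5 * 5011 * (39.5 - 26.0) = 304418.25 BTU/hr

304418.25 BTU/hr


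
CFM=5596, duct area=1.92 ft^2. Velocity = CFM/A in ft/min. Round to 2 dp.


V = 5596 / 1.92 = 2914.58 ft/min

2914.58 ft/min


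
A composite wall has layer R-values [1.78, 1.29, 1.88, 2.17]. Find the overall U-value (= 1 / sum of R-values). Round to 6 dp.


R_total = 1.78 + 1.29 + 1.88 + 2.17 = 7.12
U = 1/7.12 = 0.140449

0.140449


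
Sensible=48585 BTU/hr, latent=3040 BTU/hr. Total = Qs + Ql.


Qt = 48585 + 3040 = 51625 BTU/hr

51625 BTU/hr


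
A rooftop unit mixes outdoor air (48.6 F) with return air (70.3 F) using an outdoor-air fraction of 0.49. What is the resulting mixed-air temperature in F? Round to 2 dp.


T_mix = 0.49*48.6 + 0.51*70.3 = 59.67 F

59.67 F


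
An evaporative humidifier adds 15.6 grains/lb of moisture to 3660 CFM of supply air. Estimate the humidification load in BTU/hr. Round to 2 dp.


Q = 0.68 * 3660 * 15.6 = 38825.28 BTU/hr

38825.28 BTU/hr


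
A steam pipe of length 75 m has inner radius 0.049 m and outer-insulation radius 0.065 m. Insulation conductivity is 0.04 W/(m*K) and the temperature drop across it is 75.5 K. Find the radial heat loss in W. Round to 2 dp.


Q = 2*pi*0.04*75*75.5/ln(0.065/0.049) = 5036.47 W

5036.47 W


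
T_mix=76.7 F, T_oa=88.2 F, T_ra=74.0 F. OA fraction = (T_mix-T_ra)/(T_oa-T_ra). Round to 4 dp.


frac = (76.7 - 74.0) / (88.2 - 74.0) = 0.1901

0.1901


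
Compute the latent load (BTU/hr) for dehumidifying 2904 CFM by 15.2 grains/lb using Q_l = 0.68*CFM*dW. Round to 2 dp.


Q = 0.68 * 2904 * 15.2 = 30015.74 BTU/hr

30015.74 BTU/hr


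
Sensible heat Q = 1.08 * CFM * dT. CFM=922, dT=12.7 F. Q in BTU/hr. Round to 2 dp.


Q = 1.08 * 922 * 12.7 = 12646.15 BTU/hr

12646.15 BTU/hr


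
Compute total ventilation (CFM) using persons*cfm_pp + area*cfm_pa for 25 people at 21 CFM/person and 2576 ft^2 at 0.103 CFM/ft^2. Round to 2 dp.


Total = 25*21 + 2576*0.103 = 790.33 CFM

790.33 CFM


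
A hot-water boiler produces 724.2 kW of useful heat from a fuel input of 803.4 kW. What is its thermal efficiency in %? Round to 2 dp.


eta = (724.2/803.4)*100 = 90.14 %

90.14 %


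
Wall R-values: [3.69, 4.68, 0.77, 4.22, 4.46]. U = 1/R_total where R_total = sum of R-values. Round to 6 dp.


R_total = 3.69 + 4.68 + 0.77 + 4.22 + 4.46 = 17.82
U = 1/17.82 = 0.056117

0.056117


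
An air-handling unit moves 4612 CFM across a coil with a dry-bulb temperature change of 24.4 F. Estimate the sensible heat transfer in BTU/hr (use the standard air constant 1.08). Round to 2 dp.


Q = 1.08 * 4612 * 24.4 = 121535.42 BTU/hr

121535.42 BTU/hr


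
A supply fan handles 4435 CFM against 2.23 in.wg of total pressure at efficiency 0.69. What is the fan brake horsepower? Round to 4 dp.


BHP = 4435 * 2.23 / (6356 * 0.69) = 2.2551 hp

2.2551 hp


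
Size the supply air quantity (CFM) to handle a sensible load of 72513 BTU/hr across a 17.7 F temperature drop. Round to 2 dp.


CFM = 72513 / (1.08 * 17.7) = 3793.31

3793.31 CFM


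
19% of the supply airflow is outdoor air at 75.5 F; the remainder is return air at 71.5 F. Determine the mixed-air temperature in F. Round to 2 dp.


T_mix = 0.19*75.5 + 0.81*71.5 = 72.26 F

72.26 F


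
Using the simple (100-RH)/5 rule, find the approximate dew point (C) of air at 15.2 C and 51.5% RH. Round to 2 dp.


Td = 15.2 - (100-51.5)/5 = 5.50 C

5.50 C
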